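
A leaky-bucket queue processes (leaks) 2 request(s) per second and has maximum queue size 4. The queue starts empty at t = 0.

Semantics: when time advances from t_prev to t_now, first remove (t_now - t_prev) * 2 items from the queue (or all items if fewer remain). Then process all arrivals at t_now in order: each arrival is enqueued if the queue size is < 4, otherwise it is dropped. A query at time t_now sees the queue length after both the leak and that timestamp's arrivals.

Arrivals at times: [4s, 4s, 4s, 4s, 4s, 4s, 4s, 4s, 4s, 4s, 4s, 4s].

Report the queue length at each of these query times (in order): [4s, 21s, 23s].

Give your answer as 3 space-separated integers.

Answer: 4 0 0

Derivation:
Queue lengths at query times:
  query t=4s: backlog = 4
  query t=21s: backlog = 0
  query t=23s: backlog = 0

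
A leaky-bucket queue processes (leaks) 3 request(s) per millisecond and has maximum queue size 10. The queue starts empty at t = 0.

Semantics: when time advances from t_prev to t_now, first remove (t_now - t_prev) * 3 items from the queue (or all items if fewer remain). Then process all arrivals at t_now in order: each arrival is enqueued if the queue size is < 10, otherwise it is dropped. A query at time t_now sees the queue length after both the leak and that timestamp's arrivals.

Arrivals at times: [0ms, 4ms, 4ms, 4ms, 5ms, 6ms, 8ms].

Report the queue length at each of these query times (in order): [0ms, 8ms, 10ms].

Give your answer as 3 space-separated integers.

Queue lengths at query times:
  query t=0ms: backlog = 1
  query t=8ms: backlog = 1
  query t=10ms: backlog = 0

Answer: 1 1 0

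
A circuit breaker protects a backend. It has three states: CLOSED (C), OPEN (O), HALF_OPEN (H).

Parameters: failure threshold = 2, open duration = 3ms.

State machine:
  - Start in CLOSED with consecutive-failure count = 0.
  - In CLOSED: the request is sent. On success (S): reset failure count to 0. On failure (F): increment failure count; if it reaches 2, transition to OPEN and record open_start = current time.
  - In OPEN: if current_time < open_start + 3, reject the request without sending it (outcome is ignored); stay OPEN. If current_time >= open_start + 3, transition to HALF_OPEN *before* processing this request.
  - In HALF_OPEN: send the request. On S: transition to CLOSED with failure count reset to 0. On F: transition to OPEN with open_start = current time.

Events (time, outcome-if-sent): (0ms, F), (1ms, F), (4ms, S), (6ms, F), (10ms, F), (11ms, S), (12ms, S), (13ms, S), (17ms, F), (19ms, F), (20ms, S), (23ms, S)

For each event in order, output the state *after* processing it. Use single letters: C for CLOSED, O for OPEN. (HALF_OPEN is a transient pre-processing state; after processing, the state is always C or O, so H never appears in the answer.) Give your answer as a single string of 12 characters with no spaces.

Answer: COCCOOOCCOOC

Derivation:
State after each event:
  event#1 t=0ms outcome=F: state=CLOSED
  event#2 t=1ms outcome=F: state=OPEN
  event#3 t=4ms outcome=S: state=CLOSED
  event#4 t=6ms outcome=F: state=CLOSED
  event#5 t=10ms outcome=F: state=OPEN
  event#6 t=11ms outcome=S: state=OPEN
  event#7 t=12ms outcome=S: state=OPEN
  event#8 t=13ms outcome=S: state=CLOSED
  event#9 t=17ms outcome=F: state=CLOSED
  event#10 t=19ms outcome=F: state=OPEN
  event#11 t=20ms outcome=S: state=OPEN
  event#12 t=23ms outcome=S: state=CLOSED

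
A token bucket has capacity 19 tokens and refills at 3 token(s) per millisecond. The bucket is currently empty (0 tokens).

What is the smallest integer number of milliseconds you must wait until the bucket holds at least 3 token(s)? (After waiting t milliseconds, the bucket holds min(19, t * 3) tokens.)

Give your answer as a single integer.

Need t * 3 >= 3, so t >= 3/3.
Smallest integer t = ceil(3/3) = 1.

Answer: 1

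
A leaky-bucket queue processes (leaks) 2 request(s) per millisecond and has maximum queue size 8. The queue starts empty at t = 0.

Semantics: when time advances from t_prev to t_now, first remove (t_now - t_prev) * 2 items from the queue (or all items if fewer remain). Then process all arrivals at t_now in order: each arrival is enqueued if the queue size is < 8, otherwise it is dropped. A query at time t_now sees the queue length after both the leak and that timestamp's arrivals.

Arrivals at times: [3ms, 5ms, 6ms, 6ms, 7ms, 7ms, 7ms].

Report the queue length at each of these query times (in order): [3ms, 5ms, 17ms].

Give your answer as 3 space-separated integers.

Answer: 1 1 0

Derivation:
Queue lengths at query times:
  query t=3ms: backlog = 1
  query t=5ms: backlog = 1
  query t=17ms: backlog = 0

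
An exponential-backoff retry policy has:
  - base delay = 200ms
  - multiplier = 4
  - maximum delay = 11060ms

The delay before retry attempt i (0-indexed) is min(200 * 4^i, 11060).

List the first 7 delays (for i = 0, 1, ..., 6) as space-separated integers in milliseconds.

Answer: 200 800 3200 11060 11060 11060 11060

Derivation:
Computing each delay:
  i=0: min(200*4^0, 11060) = 200
  i=1: min(200*4^1, 11060) = 800
  i=2: min(200*4^2, 11060) = 3200
  i=3: min(200*4^3, 11060) = 11060
  i=4: min(200*4^4, 11060) = 11060
  i=5: min(200*4^5, 11060) = 11060
  i=6: min(200*4^6, 11060) = 11060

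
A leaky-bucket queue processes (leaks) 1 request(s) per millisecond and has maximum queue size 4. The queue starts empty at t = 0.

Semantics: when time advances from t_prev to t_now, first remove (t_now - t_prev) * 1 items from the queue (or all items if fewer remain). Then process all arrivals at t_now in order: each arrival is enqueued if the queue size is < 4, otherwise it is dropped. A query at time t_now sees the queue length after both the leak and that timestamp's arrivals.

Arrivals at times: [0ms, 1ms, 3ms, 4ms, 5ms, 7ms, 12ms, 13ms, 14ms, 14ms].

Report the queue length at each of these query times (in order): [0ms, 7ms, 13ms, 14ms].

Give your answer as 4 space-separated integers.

Queue lengths at query times:
  query t=0ms: backlog = 1
  query t=7ms: backlog = 1
  query t=13ms: backlog = 1
  query t=14ms: backlog = 2

Answer: 1 1 1 2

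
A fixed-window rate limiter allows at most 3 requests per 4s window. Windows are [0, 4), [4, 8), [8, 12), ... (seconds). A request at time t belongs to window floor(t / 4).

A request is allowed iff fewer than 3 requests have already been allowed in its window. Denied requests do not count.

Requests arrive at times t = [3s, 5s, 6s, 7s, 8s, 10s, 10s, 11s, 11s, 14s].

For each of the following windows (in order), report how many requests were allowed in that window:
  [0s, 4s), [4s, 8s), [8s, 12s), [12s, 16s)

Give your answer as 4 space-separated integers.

Answer: 1 3 3 1

Derivation:
Processing requests:
  req#1 t=3s (window 0): ALLOW
  req#2 t=5s (window 1): ALLOW
  req#3 t=6s (window 1): ALLOW
  req#4 t=7s (window 1): ALLOW
  req#5 t=8s (window 2): ALLOW
  req#6 t=10s (window 2): ALLOW
  req#7 t=10s (window 2): ALLOW
  req#8 t=11s (window 2): DENY
  req#9 t=11s (window 2): DENY
  req#10 t=14s (window 3): ALLOW

Allowed counts by window: 1 3 3 1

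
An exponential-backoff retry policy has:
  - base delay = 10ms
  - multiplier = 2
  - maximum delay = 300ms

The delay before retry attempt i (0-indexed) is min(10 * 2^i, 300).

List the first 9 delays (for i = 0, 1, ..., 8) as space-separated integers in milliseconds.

Computing each delay:
  i=0: min(10*2^0, 300) = 10
  i=1: min(10*2^1, 300) = 20
  i=2: min(10*2^2, 300) = 40
  i=3: min(10*2^3, 300) = 80
  i=4: min(10*2^4, 300) = 160
  i=5: min(10*2^5, 300) = 300
  i=6: min(10*2^6, 300) = 300
  i=7: min(10*2^7, 300) = 300
  i=8: min(10*2^8, 300) = 300

Answer: 10 20 40 80 160 300 300 300 300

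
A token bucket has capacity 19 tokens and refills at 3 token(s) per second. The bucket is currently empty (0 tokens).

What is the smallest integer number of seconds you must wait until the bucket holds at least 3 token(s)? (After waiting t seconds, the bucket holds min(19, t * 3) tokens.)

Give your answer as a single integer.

Answer: 1

Derivation:
Need t * 3 >= 3, so t >= 3/3.
Smallest integer t = ceil(3/3) = 1.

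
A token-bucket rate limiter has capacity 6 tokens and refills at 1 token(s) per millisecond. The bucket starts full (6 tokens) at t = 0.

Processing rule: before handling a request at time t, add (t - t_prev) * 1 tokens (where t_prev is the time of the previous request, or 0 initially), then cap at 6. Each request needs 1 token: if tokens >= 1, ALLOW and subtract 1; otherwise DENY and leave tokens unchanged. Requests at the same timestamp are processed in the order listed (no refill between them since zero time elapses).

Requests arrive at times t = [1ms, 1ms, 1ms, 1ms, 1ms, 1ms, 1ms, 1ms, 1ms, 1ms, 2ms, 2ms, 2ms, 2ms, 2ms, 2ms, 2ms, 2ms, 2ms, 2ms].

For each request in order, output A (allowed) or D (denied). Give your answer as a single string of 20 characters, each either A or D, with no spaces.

Simulating step by step:
  req#1 t=1ms: ALLOW
  req#2 t=1ms: ALLOW
  req#3 t=1ms: ALLOW
  req#4 t=1ms: ALLOW
  req#5 t=1ms: ALLOW
  req#6 t=1ms: ALLOW
  req#7 t=1ms: DENY
  req#8 t=1ms: DENY
  req#9 t=1ms: DENY
  req#10 t=1ms: DENY
  req#11 t=2ms: ALLOW
  req#12 t=2ms: DENY
  req#13 t=2ms: DENY
  req#14 t=2ms: DENY
  req#15 t=2ms: DENY
  req#16 t=2ms: DENY
  req#17 t=2ms: DENY
  req#18 t=2ms: DENY
  req#19 t=2ms: DENY
  req#20 t=2ms: DENY

Answer: AAAAAADDDDADDDDDDDDD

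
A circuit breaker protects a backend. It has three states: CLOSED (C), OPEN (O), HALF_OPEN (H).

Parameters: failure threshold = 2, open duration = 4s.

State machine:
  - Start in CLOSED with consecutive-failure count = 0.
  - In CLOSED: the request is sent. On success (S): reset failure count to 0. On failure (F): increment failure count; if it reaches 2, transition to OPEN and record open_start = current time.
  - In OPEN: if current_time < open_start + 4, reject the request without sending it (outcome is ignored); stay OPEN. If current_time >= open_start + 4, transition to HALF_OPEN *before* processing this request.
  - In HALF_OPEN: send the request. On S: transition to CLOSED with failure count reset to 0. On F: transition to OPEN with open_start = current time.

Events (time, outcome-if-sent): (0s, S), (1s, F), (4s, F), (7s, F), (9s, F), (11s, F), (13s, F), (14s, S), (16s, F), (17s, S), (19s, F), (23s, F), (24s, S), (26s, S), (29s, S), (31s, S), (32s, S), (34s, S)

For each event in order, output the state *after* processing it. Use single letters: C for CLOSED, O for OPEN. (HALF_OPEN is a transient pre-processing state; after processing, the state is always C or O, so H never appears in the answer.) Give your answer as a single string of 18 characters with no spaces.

State after each event:
  event#1 t=0s outcome=S: state=CLOSED
  event#2 t=1s outcome=F: state=CLOSED
  event#3 t=4s outcome=F: state=OPEN
  event#4 t=7s outcome=F: state=OPEN
  event#5 t=9s outcome=F: state=OPEN
  event#6 t=11s outcome=F: state=OPEN
  event#7 t=13s outcome=F: state=OPEN
  event#8 t=14s outcome=S: state=OPEN
  event#9 t=16s outcome=F: state=OPEN
  event#10 t=17s outcome=S: state=CLOSED
  event#11 t=19s outcome=F: state=CLOSED
  event#12 t=23s outcome=F: state=OPEN
  event#13 t=24s outcome=S: state=OPEN
  event#14 t=26s outcome=S: state=OPEN
  event#15 t=29s outcome=S: state=CLOSED
  event#16 t=31s outcome=S: state=CLOSED
  event#17 t=32s outcome=S: state=CLOSED
  event#18 t=34s outcome=S: state=CLOSED

Answer: CCOOOOOOOCCOOOCCCC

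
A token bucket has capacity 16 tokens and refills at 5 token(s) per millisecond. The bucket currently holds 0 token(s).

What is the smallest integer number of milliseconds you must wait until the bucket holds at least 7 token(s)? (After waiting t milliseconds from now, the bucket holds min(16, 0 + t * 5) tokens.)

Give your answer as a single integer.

Answer: 2

Derivation:
Need 0 + t * 5 >= 7, so t >= 7/5.
Smallest integer t = ceil(7/5) = 2.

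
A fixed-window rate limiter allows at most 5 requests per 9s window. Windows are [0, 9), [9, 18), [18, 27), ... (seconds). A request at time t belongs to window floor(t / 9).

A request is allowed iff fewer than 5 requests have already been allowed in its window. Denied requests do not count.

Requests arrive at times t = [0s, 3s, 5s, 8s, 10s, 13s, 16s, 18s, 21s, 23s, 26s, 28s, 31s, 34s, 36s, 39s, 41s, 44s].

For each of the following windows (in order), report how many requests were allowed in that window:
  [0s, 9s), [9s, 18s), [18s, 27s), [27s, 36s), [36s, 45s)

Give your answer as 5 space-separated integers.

Processing requests:
  req#1 t=0s (window 0): ALLOW
  req#2 t=3s (window 0): ALLOW
  req#3 t=5s (window 0): ALLOW
  req#4 t=8s (window 0): ALLOW
  req#5 t=10s (window 1): ALLOW
  req#6 t=13s (window 1): ALLOW
  req#7 t=16s (window 1): ALLOW
  req#8 t=18s (window 2): ALLOW
  req#9 t=21s (window 2): ALLOW
  req#10 t=23s (window 2): ALLOW
  req#11 t=26s (window 2): ALLOW
  req#12 t=28s (window 3): ALLOW
  req#13 t=31s (window 3): ALLOW
  req#14 t=34s (window 3): ALLOW
  req#15 t=36s (window 4): ALLOW
  req#16 t=39s (window 4): ALLOW
  req#17 t=41s (window 4): ALLOW
  req#18 t=44s (window 4): ALLOW

Allowed counts by window: 4 3 4 3 4

Answer: 4 3 4 3 4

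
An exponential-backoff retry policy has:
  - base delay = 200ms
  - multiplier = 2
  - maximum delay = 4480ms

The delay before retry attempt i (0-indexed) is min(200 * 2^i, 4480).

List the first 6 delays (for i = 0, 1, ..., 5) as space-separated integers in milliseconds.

Computing each delay:
  i=0: min(200*2^0, 4480) = 200
  i=1: min(200*2^1, 4480) = 400
  i=2: min(200*2^2, 4480) = 800
  i=3: min(200*2^3, 4480) = 1600
  i=4: min(200*2^4, 4480) = 3200
  i=5: min(200*2^5, 4480) = 4480

Answer: 200 400 800 1600 3200 4480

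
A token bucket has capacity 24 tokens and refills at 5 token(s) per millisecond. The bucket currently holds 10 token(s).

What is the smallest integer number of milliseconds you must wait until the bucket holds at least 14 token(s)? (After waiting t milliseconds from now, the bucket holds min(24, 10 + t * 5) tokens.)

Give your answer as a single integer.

Answer: 1

Derivation:
Need 10 + t * 5 >= 14, so t >= 4/5.
Smallest integer t = ceil(4/5) = 1.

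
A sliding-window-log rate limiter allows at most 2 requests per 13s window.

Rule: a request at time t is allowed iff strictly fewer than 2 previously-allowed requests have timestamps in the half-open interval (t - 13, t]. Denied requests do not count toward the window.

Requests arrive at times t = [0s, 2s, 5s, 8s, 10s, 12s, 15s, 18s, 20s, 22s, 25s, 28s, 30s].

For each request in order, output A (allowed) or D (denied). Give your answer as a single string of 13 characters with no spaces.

Answer: AADDDDAADDDAD

Derivation:
Tracking allowed requests in the window:
  req#1 t=0s: ALLOW
  req#2 t=2s: ALLOW
  req#3 t=5s: DENY
  req#4 t=8s: DENY
  req#5 t=10s: DENY
  req#6 t=12s: DENY
  req#7 t=15s: ALLOW
  req#8 t=18s: ALLOW
  req#9 t=20s: DENY
  req#10 t=22s: DENY
  req#11 t=25s: DENY
  req#12 t=28s: ALLOW
  req#13 t=30s: DENY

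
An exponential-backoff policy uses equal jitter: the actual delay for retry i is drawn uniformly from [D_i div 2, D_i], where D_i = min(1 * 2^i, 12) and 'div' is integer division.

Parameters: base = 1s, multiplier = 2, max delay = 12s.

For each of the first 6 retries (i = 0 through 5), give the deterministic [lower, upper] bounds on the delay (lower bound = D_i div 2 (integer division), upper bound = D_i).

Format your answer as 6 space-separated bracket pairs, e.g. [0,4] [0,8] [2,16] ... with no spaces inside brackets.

Computing bounds per retry:
  i=0: D_i=min(1*2^0,12)=1, bounds=[0,1]
  i=1: D_i=min(1*2^1,12)=2, bounds=[1,2]
  i=2: D_i=min(1*2^2,12)=4, bounds=[2,4]
  i=3: D_i=min(1*2^3,12)=8, bounds=[4,8]
  i=4: D_i=min(1*2^4,12)=12, bounds=[6,12]
  i=5: D_i=min(1*2^5,12)=12, bounds=[6,12]

Answer: [0,1] [1,2] [2,4] [4,8] [6,12] [6,12]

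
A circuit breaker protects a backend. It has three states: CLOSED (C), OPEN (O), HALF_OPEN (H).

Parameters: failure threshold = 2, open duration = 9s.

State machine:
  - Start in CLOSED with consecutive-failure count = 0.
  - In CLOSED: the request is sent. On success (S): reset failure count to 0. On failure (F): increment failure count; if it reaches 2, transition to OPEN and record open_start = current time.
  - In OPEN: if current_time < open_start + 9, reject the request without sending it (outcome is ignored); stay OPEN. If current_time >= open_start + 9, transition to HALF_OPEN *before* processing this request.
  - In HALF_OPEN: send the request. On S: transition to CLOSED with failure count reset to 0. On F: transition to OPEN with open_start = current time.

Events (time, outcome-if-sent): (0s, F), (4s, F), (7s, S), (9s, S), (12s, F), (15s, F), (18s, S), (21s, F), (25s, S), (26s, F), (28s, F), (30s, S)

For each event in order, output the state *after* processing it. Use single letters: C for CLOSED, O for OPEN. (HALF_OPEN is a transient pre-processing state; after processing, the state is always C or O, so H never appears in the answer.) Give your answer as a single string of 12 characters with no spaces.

State after each event:
  event#1 t=0s outcome=F: state=CLOSED
  event#2 t=4s outcome=F: state=OPEN
  event#3 t=7s outcome=S: state=OPEN
  event#4 t=9s outcome=S: state=OPEN
  event#5 t=12s outcome=F: state=OPEN
  event#6 t=15s outcome=F: state=OPEN
  event#7 t=18s outcome=S: state=OPEN
  event#8 t=21s outcome=F: state=OPEN
  event#9 t=25s outcome=S: state=CLOSED
  event#10 t=26s outcome=F: state=CLOSED
  event#11 t=28s outcome=F: state=OPEN
  event#12 t=30s outcome=S: state=OPEN

Answer: COOOOOOOCCOO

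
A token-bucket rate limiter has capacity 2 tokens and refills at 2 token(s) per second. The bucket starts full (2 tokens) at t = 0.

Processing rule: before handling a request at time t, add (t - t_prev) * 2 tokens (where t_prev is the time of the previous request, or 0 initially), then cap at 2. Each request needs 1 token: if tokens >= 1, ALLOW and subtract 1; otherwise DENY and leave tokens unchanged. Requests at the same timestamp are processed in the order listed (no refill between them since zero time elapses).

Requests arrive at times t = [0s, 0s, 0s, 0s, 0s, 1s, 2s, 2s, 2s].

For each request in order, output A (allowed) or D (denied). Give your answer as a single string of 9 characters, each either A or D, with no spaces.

Simulating step by step:
  req#1 t=0s: ALLOW
  req#2 t=0s: ALLOW
  req#3 t=0s: DENY
  req#4 t=0s: DENY
  req#5 t=0s: DENY
  req#6 t=1s: ALLOW
  req#7 t=2s: ALLOW
  req#8 t=2s: ALLOW
  req#9 t=2s: DENY

Answer: AADDDAAAD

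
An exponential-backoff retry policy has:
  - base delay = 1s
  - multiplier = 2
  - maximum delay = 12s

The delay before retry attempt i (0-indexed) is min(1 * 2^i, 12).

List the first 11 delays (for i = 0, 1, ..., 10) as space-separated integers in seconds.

Computing each delay:
  i=0: min(1*2^0, 12) = 1
  i=1: min(1*2^1, 12) = 2
  i=2: min(1*2^2, 12) = 4
  i=3: min(1*2^3, 12) = 8
  i=4: min(1*2^4, 12) = 12
  i=5: min(1*2^5, 12) = 12
  i=6: min(1*2^6, 12) = 12
  i=7: min(1*2^7, 12) = 12
  i=8: min(1*2^8, 12) = 12
  i=9: min(1*2^9, 12) = 12
  i=10: min(1*2^10, 12) = 12

Answer: 1 2 4 8 12 12 12 12 12 12 12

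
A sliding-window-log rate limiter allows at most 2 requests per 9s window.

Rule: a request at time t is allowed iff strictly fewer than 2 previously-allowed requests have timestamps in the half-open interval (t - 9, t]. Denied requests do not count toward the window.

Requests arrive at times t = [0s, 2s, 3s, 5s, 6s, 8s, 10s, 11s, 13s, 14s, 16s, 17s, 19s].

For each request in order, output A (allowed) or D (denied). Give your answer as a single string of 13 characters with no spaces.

Answer: AADDDDAADDDDA

Derivation:
Tracking allowed requests in the window:
  req#1 t=0s: ALLOW
  req#2 t=2s: ALLOW
  req#3 t=3s: DENY
  req#4 t=5s: DENY
  req#5 t=6s: DENY
  req#6 t=8s: DENY
  req#7 t=10s: ALLOW
  req#8 t=11s: ALLOW
  req#9 t=13s: DENY
  req#10 t=14s: DENY
  req#11 t=16s: DENY
  req#12 t=17s: DENY
  req#13 t=19s: ALLOW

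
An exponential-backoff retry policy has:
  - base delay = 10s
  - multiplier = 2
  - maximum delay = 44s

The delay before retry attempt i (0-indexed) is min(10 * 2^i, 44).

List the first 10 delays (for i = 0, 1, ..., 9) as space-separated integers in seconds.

Answer: 10 20 40 44 44 44 44 44 44 44

Derivation:
Computing each delay:
  i=0: min(10*2^0, 44) = 10
  i=1: min(10*2^1, 44) = 20
  i=2: min(10*2^2, 44) = 40
  i=3: min(10*2^3, 44) = 44
  i=4: min(10*2^4, 44) = 44
  i=5: min(10*2^5, 44) = 44
  i=6: min(10*2^6, 44) = 44
  i=7: min(10*2^7, 44) = 44
  i=8: min(10*2^8, 44) = 44
  i=9: min(10*2^9, 44) = 44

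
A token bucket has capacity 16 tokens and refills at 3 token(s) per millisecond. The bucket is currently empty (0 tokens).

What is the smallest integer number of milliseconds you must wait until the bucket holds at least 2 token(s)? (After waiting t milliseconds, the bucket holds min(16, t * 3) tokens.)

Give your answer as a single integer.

Answer: 1

Derivation:
Need t * 3 >= 2, so t >= 2/3.
Smallest integer t = ceil(2/3) = 1.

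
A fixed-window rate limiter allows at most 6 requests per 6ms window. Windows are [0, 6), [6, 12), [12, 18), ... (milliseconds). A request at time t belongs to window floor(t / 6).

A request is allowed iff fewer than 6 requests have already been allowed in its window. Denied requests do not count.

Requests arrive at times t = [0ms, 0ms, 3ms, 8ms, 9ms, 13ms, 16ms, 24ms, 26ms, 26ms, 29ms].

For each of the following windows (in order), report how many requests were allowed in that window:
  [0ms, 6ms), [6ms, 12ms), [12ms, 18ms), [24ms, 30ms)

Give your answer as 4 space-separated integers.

Answer: 3 2 2 4

Derivation:
Processing requests:
  req#1 t=0ms (window 0): ALLOW
  req#2 t=0ms (window 0): ALLOW
  req#3 t=3ms (window 0): ALLOW
  req#4 t=8ms (window 1): ALLOW
  req#5 t=9ms (window 1): ALLOW
  req#6 t=13ms (window 2): ALLOW
  req#7 t=16ms (window 2): ALLOW
  req#8 t=24ms (window 4): ALLOW
  req#9 t=26ms (window 4): ALLOW
  req#10 t=26ms (window 4): ALLOW
  req#11 t=29ms (window 4): ALLOW

Allowed counts by window: 3 2 2 4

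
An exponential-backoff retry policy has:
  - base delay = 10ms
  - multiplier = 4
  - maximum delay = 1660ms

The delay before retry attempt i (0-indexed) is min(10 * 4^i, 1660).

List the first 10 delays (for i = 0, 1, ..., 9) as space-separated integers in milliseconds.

Answer: 10 40 160 640 1660 1660 1660 1660 1660 1660

Derivation:
Computing each delay:
  i=0: min(10*4^0, 1660) = 10
  i=1: min(10*4^1, 1660) = 40
  i=2: min(10*4^2, 1660) = 160
  i=3: min(10*4^3, 1660) = 640
  i=4: min(10*4^4, 1660) = 1660
  i=5: min(10*4^5, 1660) = 1660
  i=6: min(10*4^6, 1660) = 1660
  i=7: min(10*4^7, 1660) = 1660
  i=8: min(10*4^8, 1660) = 1660
  i=9: min(10*4^9, 1660) = 1660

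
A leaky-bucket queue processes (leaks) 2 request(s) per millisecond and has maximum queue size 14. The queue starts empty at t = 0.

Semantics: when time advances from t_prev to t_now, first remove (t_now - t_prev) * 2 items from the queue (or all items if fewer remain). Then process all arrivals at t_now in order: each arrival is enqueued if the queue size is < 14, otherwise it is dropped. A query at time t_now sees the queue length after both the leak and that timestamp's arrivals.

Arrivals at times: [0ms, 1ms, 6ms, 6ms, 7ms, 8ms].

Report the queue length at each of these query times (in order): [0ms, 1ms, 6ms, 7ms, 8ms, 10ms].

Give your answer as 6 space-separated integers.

Queue lengths at query times:
  query t=0ms: backlog = 1
  query t=1ms: backlog = 1
  query t=6ms: backlog = 2
  query t=7ms: backlog = 1
  query t=8ms: backlog = 1
  query t=10ms: backlog = 0

Answer: 1 1 2 1 1 0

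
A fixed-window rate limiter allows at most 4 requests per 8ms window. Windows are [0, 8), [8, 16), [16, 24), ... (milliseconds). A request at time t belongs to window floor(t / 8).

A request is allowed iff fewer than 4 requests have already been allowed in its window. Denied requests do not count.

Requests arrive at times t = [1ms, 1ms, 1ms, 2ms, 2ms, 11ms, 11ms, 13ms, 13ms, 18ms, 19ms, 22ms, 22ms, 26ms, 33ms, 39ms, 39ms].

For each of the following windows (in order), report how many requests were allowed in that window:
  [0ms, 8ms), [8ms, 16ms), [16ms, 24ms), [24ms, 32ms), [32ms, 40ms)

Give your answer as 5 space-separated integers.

Answer: 4 4 4 1 3

Derivation:
Processing requests:
  req#1 t=1ms (window 0): ALLOW
  req#2 t=1ms (window 0): ALLOW
  req#3 t=1ms (window 0): ALLOW
  req#4 t=2ms (window 0): ALLOW
  req#5 t=2ms (window 0): DENY
  req#6 t=11ms (window 1): ALLOW
  req#7 t=11ms (window 1): ALLOW
  req#8 t=13ms (window 1): ALLOW
  req#9 t=13ms (window 1): ALLOW
  req#10 t=18ms (window 2): ALLOW
  req#11 t=19ms (window 2): ALLOW
  req#12 t=22ms (window 2): ALLOW
  req#13 t=22ms (window 2): ALLOW
  req#14 t=26ms (window 3): ALLOW
  req#15 t=33ms (window 4): ALLOW
  req#16 t=39ms (window 4): ALLOW
  req#17 t=39ms (window 4): ALLOW

Allowed counts by window: 4 4 4 1 3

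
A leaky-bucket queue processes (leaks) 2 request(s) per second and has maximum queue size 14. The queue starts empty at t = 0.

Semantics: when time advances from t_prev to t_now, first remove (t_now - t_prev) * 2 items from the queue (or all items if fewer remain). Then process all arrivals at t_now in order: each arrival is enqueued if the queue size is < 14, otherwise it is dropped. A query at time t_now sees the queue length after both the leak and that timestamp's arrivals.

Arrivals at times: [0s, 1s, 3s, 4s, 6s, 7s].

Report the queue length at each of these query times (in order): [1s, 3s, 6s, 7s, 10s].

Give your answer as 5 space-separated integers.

Answer: 1 1 1 1 0

Derivation:
Queue lengths at query times:
  query t=1s: backlog = 1
  query t=3s: backlog = 1
  query t=6s: backlog = 1
  query t=7s: backlog = 1
  query t=10s: backlog = 0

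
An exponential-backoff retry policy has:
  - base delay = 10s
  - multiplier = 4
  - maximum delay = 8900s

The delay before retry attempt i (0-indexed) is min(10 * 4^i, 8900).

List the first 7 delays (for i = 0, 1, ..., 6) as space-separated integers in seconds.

Computing each delay:
  i=0: min(10*4^0, 8900) = 10
  i=1: min(10*4^1, 8900) = 40
  i=2: min(10*4^2, 8900) = 160
  i=3: min(10*4^3, 8900) = 640
  i=4: min(10*4^4, 8900) = 2560
  i=5: min(10*4^5, 8900) = 8900
  i=6: min(10*4^6, 8900) = 8900

Answer: 10 40 160 640 2560 8900 8900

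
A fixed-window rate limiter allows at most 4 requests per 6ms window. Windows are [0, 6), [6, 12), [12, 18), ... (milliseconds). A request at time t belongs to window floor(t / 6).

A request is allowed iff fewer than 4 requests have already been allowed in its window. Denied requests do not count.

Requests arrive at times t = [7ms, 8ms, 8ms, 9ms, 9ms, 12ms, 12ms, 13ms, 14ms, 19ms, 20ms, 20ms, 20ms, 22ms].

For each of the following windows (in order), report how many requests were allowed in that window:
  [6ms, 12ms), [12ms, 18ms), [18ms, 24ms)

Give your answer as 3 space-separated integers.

Answer: 4 4 4

Derivation:
Processing requests:
  req#1 t=7ms (window 1): ALLOW
  req#2 t=8ms (window 1): ALLOW
  req#3 t=8ms (window 1): ALLOW
  req#4 t=9ms (window 1): ALLOW
  req#5 t=9ms (window 1): DENY
  req#6 t=12ms (window 2): ALLOW
  req#7 t=12ms (window 2): ALLOW
  req#8 t=13ms (window 2): ALLOW
  req#9 t=14ms (window 2): ALLOW
  req#10 t=19ms (window 3): ALLOW
  req#11 t=20ms (window 3): ALLOW
  req#12 t=20ms (window 3): ALLOW
  req#13 t=20ms (window 3): ALLOW
  req#14 t=22ms (window 3): DENY

Allowed counts by window: 4 4 4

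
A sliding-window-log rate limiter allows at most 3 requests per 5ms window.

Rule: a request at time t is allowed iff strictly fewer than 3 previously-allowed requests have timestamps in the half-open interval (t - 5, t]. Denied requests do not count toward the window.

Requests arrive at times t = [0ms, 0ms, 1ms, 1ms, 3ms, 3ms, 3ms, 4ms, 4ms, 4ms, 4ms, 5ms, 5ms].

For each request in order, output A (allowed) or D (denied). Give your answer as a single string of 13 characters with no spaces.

Tracking allowed requests in the window:
  req#1 t=0ms: ALLOW
  req#2 t=0ms: ALLOW
  req#3 t=1ms: ALLOW
  req#4 t=1ms: DENY
  req#5 t=3ms: DENY
  req#6 t=3ms: DENY
  req#7 t=3ms: DENY
  req#8 t=4ms: DENY
  req#9 t=4ms: DENY
  req#10 t=4ms: DENY
  req#11 t=4ms: DENY
  req#12 t=5ms: ALLOW
  req#13 t=5ms: ALLOW

Answer: AAADDDDDDDDAA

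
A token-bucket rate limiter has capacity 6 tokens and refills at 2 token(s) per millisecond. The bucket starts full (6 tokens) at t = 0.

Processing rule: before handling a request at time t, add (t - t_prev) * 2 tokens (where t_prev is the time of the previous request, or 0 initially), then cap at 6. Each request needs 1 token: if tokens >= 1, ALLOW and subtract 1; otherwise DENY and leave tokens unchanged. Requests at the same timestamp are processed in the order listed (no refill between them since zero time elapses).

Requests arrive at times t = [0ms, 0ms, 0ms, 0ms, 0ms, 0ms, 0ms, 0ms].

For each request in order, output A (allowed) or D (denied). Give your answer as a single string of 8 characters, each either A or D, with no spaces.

Answer: AAAAAADD

Derivation:
Simulating step by step:
  req#1 t=0ms: ALLOW
  req#2 t=0ms: ALLOW
  req#3 t=0ms: ALLOW
  req#4 t=0ms: ALLOW
  req#5 t=0ms: ALLOW
  req#6 t=0ms: ALLOW
  req#7 t=0ms: DENY
  req#8 t=0ms: DENY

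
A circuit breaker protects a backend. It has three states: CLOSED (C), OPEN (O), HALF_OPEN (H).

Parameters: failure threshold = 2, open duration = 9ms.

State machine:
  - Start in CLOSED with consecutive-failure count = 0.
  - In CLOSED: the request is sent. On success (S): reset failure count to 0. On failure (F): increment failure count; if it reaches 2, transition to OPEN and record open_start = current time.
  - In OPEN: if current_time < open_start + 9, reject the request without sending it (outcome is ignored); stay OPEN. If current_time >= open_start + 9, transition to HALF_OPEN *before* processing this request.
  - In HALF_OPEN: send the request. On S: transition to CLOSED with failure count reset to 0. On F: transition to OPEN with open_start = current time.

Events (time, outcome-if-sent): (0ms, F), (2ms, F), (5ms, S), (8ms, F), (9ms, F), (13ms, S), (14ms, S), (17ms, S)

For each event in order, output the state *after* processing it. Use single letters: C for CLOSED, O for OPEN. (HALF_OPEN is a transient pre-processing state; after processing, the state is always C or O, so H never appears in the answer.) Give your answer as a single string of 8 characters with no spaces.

Answer: COOOOCCC

Derivation:
State after each event:
  event#1 t=0ms outcome=F: state=CLOSED
  event#2 t=2ms outcome=F: state=OPEN
  event#3 t=5ms outcome=S: state=OPEN
  event#4 t=8ms outcome=F: state=OPEN
  event#5 t=9ms outcome=F: state=OPEN
  event#6 t=13ms outcome=S: state=CLOSED
  event#7 t=14ms outcome=S: state=CLOSED
  event#8 t=17ms outcome=S: state=CLOSED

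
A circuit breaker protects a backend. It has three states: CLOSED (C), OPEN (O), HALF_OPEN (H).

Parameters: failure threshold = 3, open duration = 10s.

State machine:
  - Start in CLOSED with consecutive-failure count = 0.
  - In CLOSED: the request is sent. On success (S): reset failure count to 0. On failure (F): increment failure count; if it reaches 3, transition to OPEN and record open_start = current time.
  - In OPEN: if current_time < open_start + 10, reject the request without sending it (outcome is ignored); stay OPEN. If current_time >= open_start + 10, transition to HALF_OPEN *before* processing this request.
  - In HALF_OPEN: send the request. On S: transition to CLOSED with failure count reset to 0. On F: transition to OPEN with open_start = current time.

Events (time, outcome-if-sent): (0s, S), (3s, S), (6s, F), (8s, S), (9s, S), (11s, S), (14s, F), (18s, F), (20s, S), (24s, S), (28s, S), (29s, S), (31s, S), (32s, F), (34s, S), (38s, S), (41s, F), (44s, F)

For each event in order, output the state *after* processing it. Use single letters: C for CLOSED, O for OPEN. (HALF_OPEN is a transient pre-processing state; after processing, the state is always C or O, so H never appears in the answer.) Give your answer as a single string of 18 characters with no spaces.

Answer: CCCCCCCCCCCCCCCCCC

Derivation:
State after each event:
  event#1 t=0s outcome=S: state=CLOSED
  event#2 t=3s outcome=S: state=CLOSED
  event#3 t=6s outcome=F: state=CLOSED
  event#4 t=8s outcome=S: state=CLOSED
  event#5 t=9s outcome=S: state=CLOSED
  event#6 t=11s outcome=S: state=CLOSED
  event#7 t=14s outcome=F: state=CLOSED
  event#8 t=18s outcome=F: state=CLOSED
  event#9 t=20s outcome=S: state=CLOSED
  event#10 t=24s outcome=S: state=CLOSED
  event#11 t=28s outcome=S: state=CLOSED
  event#12 t=29s outcome=S: state=CLOSED
  event#13 t=31s outcome=S: state=CLOSED
  event#14 t=32s outcome=F: state=CLOSED
  event#15 t=34s outcome=S: state=CLOSED
  event#16 t=38s outcome=S: state=CLOSED
  event#17 t=41s outcome=F: state=CLOSED
  event#18 t=44s outcome=F: state=CLOSED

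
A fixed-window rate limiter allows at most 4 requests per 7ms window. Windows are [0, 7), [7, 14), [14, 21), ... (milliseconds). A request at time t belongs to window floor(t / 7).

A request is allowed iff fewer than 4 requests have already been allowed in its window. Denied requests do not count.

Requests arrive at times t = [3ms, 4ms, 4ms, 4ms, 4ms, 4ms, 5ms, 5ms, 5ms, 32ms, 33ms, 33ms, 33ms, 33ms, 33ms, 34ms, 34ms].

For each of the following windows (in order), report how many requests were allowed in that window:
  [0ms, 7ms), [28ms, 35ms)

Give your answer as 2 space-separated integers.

Processing requests:
  req#1 t=3ms (window 0): ALLOW
  req#2 t=4ms (window 0): ALLOW
  req#3 t=4ms (window 0): ALLOW
  req#4 t=4ms (window 0): ALLOW
  req#5 t=4ms (window 0): DENY
  req#6 t=4ms (window 0): DENY
  req#7 t=5ms (window 0): DENY
  req#8 t=5ms (window 0): DENY
  req#9 t=5ms (window 0): DENY
  req#10 t=32ms (window 4): ALLOW
  req#11 t=33ms (window 4): ALLOW
  req#12 t=33ms (window 4): ALLOW
  req#13 t=33ms (window 4): ALLOW
  req#14 t=33ms (window 4): DENY
  req#15 t=33ms (window 4): DENY
  req#16 t=34ms (window 4): DENY
  req#17 t=34ms (window 4): DENY

Allowed counts by window: 4 4

Answer: 4 4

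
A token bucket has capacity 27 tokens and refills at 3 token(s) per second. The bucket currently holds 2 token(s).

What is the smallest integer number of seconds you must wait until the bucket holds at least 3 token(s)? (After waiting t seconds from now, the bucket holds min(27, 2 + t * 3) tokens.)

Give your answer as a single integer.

Answer: 1

Derivation:
Need 2 + t * 3 >= 3, so t >= 1/3.
Smallest integer t = ceil(1/3) = 1.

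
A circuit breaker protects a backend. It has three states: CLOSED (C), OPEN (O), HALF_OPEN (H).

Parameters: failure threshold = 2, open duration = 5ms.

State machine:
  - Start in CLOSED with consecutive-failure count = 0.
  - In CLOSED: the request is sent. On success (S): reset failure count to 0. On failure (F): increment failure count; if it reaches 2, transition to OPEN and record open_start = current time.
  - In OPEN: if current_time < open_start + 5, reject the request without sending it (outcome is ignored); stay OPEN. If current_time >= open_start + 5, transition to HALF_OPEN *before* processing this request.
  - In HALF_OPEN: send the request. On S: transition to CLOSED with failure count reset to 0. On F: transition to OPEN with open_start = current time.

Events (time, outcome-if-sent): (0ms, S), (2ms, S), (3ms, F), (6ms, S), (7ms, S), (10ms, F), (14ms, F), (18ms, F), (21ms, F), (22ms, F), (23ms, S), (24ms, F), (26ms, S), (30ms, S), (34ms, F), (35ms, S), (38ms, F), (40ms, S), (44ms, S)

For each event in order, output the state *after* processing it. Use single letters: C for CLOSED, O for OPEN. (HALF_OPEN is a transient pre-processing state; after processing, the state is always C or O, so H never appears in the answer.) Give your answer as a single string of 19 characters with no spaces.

Answer: CCCCCCOOOOOOCCCCCCC

Derivation:
State after each event:
  event#1 t=0ms outcome=S: state=CLOSED
  event#2 t=2ms outcome=S: state=CLOSED
  event#3 t=3ms outcome=F: state=CLOSED
  event#4 t=6ms outcome=S: state=CLOSED
  event#5 t=7ms outcome=S: state=CLOSED
  event#6 t=10ms outcome=F: state=CLOSED
  event#7 t=14ms outcome=F: state=OPEN
  event#8 t=18ms outcome=F: state=OPEN
  event#9 t=21ms outcome=F: state=OPEN
  event#10 t=22ms outcome=F: state=OPEN
  event#11 t=23ms outcome=S: state=OPEN
  event#12 t=24ms outcome=F: state=OPEN
  event#13 t=26ms outcome=S: state=CLOSED
  event#14 t=30ms outcome=S: state=CLOSED
  event#15 t=34ms outcome=F: state=CLOSED
  event#16 t=35ms outcome=S: state=CLOSED
  event#17 t=38ms outcome=F: state=CLOSED
  event#18 t=40ms outcome=S: state=CLOSED
  event#19 t=44ms outcome=S: state=CLOSED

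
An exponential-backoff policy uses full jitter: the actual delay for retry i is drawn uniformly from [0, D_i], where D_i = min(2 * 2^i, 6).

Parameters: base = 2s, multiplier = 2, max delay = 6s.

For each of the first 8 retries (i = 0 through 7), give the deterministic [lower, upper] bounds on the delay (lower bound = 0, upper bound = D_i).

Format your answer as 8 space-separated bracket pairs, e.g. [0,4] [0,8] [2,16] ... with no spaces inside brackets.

Answer: [0,2] [0,4] [0,6] [0,6] [0,6] [0,6] [0,6] [0,6]

Derivation:
Computing bounds per retry:
  i=0: D_i=min(2*2^0,6)=2, bounds=[0,2]
  i=1: D_i=min(2*2^1,6)=4, bounds=[0,4]
  i=2: D_i=min(2*2^2,6)=6, bounds=[0,6]
  i=3: D_i=min(2*2^3,6)=6, bounds=[0,6]
  i=4: D_i=min(2*2^4,6)=6, bounds=[0,6]
  i=5: D_i=min(2*2^5,6)=6, bounds=[0,6]
  i=6: D_i=min(2*2^6,6)=6, bounds=[0,6]
  i=7: D_i=min(2*2^7,6)=6, bounds=[0,6]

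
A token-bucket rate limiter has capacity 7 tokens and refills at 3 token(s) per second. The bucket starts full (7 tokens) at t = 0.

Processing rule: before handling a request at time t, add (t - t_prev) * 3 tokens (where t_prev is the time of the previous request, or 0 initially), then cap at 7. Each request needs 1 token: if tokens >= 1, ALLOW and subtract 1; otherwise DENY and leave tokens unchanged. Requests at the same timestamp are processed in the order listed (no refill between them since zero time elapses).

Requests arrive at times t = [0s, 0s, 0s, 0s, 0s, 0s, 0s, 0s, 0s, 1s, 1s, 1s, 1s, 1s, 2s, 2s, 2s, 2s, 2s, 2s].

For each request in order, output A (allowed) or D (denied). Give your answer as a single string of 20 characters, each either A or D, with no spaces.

Answer: AAAAAAADDAAADDAAADDD

Derivation:
Simulating step by step:
  req#1 t=0s: ALLOW
  req#2 t=0s: ALLOW
  req#3 t=0s: ALLOW
  req#4 t=0s: ALLOW
  req#5 t=0s: ALLOW
  req#6 t=0s: ALLOW
  req#7 t=0s: ALLOW
  req#8 t=0s: DENY
  req#9 t=0s: DENY
  req#10 t=1s: ALLOW
  req#11 t=1s: ALLOW
  req#12 t=1s: ALLOW
  req#13 t=1s: DENY
  req#14 t=1s: DENY
  req#15 t=2s: ALLOW
  req#16 t=2s: ALLOW
  req#17 t=2s: ALLOW
  req#18 t=2s: DENY
  req#19 t=2s: DENY
  req#20 t=2s: DENY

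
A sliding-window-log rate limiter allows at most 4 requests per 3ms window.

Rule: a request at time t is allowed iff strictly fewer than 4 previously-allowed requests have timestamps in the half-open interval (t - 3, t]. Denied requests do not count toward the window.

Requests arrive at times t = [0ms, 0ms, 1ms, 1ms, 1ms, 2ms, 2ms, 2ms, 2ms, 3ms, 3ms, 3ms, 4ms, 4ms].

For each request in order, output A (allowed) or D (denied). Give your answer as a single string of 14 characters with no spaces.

Tracking allowed requests in the window:
  req#1 t=0ms: ALLOW
  req#2 t=0ms: ALLOW
  req#3 t=1ms: ALLOW
  req#4 t=1ms: ALLOW
  req#5 t=1ms: DENY
  req#6 t=2ms: DENY
  req#7 t=2ms: DENY
  req#8 t=2ms: DENY
  req#9 t=2ms: DENY
  req#10 t=3ms: ALLOW
  req#11 t=3ms: ALLOW
  req#12 t=3ms: DENY
  req#13 t=4ms: ALLOW
  req#14 t=4ms: ALLOW

Answer: AAAADDDDDAADAA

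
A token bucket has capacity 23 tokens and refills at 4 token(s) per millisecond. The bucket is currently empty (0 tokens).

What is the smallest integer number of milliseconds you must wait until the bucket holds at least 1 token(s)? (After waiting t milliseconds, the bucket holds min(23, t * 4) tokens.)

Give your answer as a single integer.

Need t * 4 >= 1, so t >= 1/4.
Smallest integer t = ceil(1/4) = 1.

Answer: 1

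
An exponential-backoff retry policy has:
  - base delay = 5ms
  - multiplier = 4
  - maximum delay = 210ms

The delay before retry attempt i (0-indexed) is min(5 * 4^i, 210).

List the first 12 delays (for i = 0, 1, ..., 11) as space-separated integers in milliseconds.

Computing each delay:
  i=0: min(5*4^0, 210) = 5
  i=1: min(5*4^1, 210) = 20
  i=2: min(5*4^2, 210) = 80
  i=3: min(5*4^3, 210) = 210
  i=4: min(5*4^4, 210) = 210
  i=5: min(5*4^5, 210) = 210
  i=6: min(5*4^6, 210) = 210
  i=7: min(5*4^7, 210) = 210
  i=8: min(5*4^8, 210) = 210
  i=9: min(5*4^9, 210) = 210
  i=10: min(5*4^10, 210) = 210
  i=11: min(5*4^11, 210) = 210

Answer: 5 20 80 210 210 210 210 210 210 210 210 210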